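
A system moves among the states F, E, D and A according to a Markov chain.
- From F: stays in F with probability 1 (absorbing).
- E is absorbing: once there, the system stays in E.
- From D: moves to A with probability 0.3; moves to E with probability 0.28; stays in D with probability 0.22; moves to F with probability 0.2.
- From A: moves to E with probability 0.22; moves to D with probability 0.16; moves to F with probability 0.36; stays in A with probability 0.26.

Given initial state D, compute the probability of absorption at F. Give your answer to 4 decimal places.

0.4837

Let h(s) be the probability of absorption at F starting from transient state s. Then h(F) = 1 and h(E) = 0. By first-step analysis:
h(D) = 0.2·1 + 0.28·0 + 0.22·h(D) + 0.3·h(A)
h(A) = 0.36·1 + 0.22·0 + 0.16·h(D) + 0.26·h(A)
Solving: h(D) = 0.4837, h(A) = 0.5911.
Starting from D, the probability is 0.4837.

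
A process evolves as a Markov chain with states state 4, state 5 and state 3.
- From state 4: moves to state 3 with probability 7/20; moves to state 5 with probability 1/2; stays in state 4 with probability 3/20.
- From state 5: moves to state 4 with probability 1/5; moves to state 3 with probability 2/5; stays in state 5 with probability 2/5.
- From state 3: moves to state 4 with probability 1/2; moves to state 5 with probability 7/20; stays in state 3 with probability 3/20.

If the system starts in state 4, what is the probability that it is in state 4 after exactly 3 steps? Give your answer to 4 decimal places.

0.2766

Propagate the distribution vector 3 steps from state 4.
After 0 steps: (1.0000, 0.0000, 0.0000)
After 1 step: (0.1500, 0.5000, 0.3500)
After 2 steps: (0.2975, 0.3975, 0.3050)
After 3 steps: (0.2766, 0.4145, 0.3089)
P(in state 4 after 3 steps) = 0.2766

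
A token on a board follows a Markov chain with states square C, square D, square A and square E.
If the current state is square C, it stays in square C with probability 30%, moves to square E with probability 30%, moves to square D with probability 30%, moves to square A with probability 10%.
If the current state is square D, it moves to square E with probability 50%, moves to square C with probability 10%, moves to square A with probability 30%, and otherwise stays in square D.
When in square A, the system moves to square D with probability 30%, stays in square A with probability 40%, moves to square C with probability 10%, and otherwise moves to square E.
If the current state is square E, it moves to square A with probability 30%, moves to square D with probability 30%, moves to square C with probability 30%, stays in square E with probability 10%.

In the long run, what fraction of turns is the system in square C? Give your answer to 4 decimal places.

0.1919

Let the stationary distribution be π with π = πP and π_1 + π_2 + π_3 + π_4 = 1.
π_1 = 0.3·π_1 + 0.1·π_2 + 0.1·π_3 + 0.3·π_4
π_2 = 0.3·π_1 + 0.1·π_2 + 0.3·π_3 + 0.3·π_4
π_3 = 0.1·π_1 + 0.3·π_2 + 0.4·π_3 + 0.3·π_4
Solving with the normalization constraint gives π = (0.1919, 0.2500, 0.2907, 0.2674).
So the stationary probability of square C is 0.1919.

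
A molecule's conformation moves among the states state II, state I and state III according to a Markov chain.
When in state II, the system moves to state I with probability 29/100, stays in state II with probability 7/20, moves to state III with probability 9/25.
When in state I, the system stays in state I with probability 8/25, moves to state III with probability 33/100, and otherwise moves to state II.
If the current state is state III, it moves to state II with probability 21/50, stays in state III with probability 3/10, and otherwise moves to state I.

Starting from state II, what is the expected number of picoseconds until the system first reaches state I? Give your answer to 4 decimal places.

3.4891

Let t(s) be the expected number of picoseconds to first reach state I from state s, with t(state I) = 0. Conditioning on the first picosecond:
t(state II) = 1 + 0.35·t(state II) + 0.36·t(state III)
t(state III) = 1 + 0.42·t(state II) + 0.3·t(state III)
Solving: t(state II) = 3.4891, t(state III) = 3.5221.
Expected picoseconds from state II to state I: 3.4891.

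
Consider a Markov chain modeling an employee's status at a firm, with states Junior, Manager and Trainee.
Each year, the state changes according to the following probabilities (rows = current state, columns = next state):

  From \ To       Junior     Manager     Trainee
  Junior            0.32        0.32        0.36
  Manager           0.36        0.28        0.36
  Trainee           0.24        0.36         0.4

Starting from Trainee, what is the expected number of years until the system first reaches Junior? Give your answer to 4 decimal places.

Let t(s) be the expected number of years to first reach Junior from state s, with t(Junior) = 0. Conditioning on the first year:
t(Manager) = 1 + 0.28·t(Manager) + 0.36·t(Trainee)
t(Trainee) = 1 + 0.36·t(Manager) + 0.4·t(Trainee)
Solving: t(Manager) = 3.1746, t(Trainee) = 3.5714.
Expected years from Trainee to Junior: 3.5714.

3.5714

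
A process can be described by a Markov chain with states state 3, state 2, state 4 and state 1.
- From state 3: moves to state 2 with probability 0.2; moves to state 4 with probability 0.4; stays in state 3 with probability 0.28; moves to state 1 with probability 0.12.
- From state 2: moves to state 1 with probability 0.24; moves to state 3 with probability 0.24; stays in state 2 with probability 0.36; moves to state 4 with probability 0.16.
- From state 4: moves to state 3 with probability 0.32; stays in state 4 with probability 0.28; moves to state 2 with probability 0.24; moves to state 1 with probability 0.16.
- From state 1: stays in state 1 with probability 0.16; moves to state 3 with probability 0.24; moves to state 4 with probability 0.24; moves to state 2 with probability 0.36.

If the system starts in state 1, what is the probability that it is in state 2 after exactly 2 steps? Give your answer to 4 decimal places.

0.2928

Propagate the distribution vector 2 steps from state 1.
After 0 steps: (0.0000, 0.0000, 0.0000, 1.0000)
After 1 step: (0.2400, 0.3600, 0.2400, 0.1600)
After 2 steps: (0.2688, 0.2928, 0.2592, 0.1792)
P(in state 2 after 2 steps) = 0.2928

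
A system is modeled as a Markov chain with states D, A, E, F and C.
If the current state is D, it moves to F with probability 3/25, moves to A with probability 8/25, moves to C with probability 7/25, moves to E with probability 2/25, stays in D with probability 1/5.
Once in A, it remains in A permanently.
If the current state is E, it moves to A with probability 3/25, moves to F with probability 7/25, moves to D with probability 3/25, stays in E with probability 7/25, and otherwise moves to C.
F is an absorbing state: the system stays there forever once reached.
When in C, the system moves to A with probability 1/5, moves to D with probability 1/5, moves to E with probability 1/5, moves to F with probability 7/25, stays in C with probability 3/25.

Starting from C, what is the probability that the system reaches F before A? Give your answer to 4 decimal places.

0.5479

Let h(s) be the probability of absorption at F starting from transient state s. Then h(F) = 1 and h(A) = 0. By first-step analysis:
h(D) = 0.2·h(D) + 0.32·0 + 0.08·h(E) + 0.12·1 + 0.28·h(C)
h(E) = 0.12·h(D) + 0.12·0 + 0.28·h(E) + 0.28·1 + 0.2·h(C)
h(C) = 0.2·h(D) + 0.2·0 + 0.2·h(E) + 0.28·1 + 0.12·h(C)
Solving: h(D) = 0.4026, h(E) = 0.6082, h(C) = 0.5479.
Starting from C, the probability is 0.5479.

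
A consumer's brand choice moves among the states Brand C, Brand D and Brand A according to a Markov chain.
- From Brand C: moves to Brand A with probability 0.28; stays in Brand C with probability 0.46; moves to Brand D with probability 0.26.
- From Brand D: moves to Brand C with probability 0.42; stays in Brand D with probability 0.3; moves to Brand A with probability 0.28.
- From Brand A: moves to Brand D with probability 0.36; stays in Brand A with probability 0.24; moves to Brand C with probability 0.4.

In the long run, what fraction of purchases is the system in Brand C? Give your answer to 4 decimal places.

Let the stationary distribution be π with π = πP and π_1 + π_2 + π_3 = 1.
π_1 = 0.46·π_1 + 0.42·π_2 + 0.4·π_3
π_2 = 0.26·π_1 + 0.3·π_2 + 0.36·π_3
Solving with the normalization constraint gives π = (0.4319, 0.2989, 0.2692).
So the stationary probability of Brand C is 0.4319.

0.4319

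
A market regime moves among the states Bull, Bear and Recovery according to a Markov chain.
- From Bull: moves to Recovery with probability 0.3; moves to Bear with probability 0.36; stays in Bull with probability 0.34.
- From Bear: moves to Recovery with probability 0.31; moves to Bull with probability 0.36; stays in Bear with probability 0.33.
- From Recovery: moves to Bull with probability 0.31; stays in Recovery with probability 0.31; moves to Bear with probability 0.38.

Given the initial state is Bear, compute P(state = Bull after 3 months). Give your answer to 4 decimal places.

0.3379

Propagate the distribution vector 3 months from Bear.
After 0 months: (0.0000, 1.0000, 0.0000)
After 1 month: (0.3600, 0.3300, 0.3100)
After 2 months: (0.3373, 0.3563, 0.3064)
After 3 months: (0.3379, 0.3554, 0.3066)
P(in Bull after 3 months) = 0.3379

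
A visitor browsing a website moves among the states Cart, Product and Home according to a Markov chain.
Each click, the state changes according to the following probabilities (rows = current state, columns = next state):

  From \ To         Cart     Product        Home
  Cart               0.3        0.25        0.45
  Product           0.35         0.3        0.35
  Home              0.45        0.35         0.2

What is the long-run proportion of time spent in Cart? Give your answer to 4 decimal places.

0.3653

Let the stationary distribution be π with π = πP and π_1 + π_2 + π_3 = 1.
π_1 = 0.3·π_1 + 0.35·π_2 + 0.45·π_3
π_2 = 0.25·π_1 + 0.3·π_2 + 0.35·π_3
Solving with the normalization constraint gives π = (0.3653, 0.2985, 0.3361).
So the stationary probability of Cart is 0.3653.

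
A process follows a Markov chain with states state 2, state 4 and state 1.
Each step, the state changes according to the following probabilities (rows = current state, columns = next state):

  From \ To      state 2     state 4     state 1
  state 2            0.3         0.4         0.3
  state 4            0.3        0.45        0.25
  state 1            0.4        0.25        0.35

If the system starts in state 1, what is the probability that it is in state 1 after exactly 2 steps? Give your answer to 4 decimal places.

0.3050

Sum over the intermediate state after 1 step:
P = P(state 1→state 2)·P(state 2→state 1) + P(state 1→state 4)·P(state 4→state 1) + P(state 1→state 1)·P(state 1→state 1)
  = 0.4×0.3 + 0.25×0.25 + 0.35×0.35
  = 0.1200 + 0.0625 + 0.1225 = 0.3050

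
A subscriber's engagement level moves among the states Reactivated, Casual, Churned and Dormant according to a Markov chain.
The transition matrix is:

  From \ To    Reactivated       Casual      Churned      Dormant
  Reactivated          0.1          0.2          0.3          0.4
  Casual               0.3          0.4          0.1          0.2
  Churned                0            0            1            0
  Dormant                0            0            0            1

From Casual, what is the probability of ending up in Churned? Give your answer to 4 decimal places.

0.3750

Let h(s) be the probability of absorption at Churned starting from transient state s. Then h(Churned) = 1 and h(Dormant) = 0. By first-step analysis:
h(Reactivated) = 0.1·h(Reactivated) + 0.2·h(Casual) + 0.3·1 + 0.4·0
h(Casual) = 0.3·h(Reactivated) + 0.4·h(Casual) + 0.1·1 + 0.2·0
Solving: h(Reactivated) = 0.4167, h(Casual) = 0.3750.
Starting from Casual, the probability is 0.3750.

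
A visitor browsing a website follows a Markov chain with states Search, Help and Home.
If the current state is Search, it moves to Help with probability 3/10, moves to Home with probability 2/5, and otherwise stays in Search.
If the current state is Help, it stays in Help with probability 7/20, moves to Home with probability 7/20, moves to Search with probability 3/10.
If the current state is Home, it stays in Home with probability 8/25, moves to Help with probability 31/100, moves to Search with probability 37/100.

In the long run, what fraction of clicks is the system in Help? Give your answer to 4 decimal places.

0.3195

Let the stationary distribution be π with π = πP and π_1 + π_2 + π_3 = 1.
π_1 = 0.3·π_1 + 0.3·π_2 + 0.37·π_3
π_2 = 0.3·π_1 + 0.35·π_2 + 0.31·π_3
Solving with the normalization constraint gives π = (0.3249, 0.3195, 0.3556).
So the stationary probability of Help is 0.3195.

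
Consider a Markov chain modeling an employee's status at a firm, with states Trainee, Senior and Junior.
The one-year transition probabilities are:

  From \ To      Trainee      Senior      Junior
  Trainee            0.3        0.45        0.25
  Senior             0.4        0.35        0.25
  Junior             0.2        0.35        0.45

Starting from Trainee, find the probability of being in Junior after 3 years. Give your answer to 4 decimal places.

0.3100

Propagate the distribution vector 3 years from Trainee.
After 0 years: (1.0000, 0.0000, 0.0000)
After 1 year: (0.3000, 0.4500, 0.2500)
After 2 years: (0.3200, 0.3800, 0.3000)
After 3 years: (0.3080, 0.3820, 0.3100)
P(in Junior after 3 years) = 0.3100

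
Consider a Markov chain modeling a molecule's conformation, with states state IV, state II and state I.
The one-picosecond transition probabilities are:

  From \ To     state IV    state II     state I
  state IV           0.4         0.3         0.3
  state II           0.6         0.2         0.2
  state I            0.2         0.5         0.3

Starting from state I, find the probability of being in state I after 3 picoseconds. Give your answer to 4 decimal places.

Propagate the distribution vector 3 picoseconds from state I.
After 0 picoseconds: (0.0000, 0.0000, 1.0000)
After 1 picosecond: (0.2000, 0.5000, 0.3000)
After 2 picoseconds: (0.4400, 0.3100, 0.2500)
After 3 picoseconds: (0.4120, 0.3190, 0.2690)
P(in state I after 3 picoseconds) = 0.2690

0.2690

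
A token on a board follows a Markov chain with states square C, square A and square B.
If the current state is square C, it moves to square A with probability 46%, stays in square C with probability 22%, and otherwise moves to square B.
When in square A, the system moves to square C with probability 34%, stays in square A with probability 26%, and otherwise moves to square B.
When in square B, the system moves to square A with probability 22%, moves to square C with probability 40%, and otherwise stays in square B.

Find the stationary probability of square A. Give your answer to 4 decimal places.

0.3100

Let the stationary distribution be π with π = πP and π_1 + π_2 + π_3 = 1.
π_1 = 0.22·π_1 + 0.34·π_2 + 0.4·π_3
π_2 = 0.46·π_1 + 0.26·π_2 + 0.22·π_3
Solving with the normalization constraint gives π = (0.3232, 0.3100, 0.3668).
So the stationary probability of square A is 0.3100.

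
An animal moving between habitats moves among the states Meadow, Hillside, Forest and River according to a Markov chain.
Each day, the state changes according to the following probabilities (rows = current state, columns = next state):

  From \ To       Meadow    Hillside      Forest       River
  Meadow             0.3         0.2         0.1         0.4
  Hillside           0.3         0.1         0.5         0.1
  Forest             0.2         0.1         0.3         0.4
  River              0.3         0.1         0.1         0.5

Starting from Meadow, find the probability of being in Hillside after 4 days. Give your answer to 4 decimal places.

Propagate the distribution vector 4 days from Meadow.
After 0 days: (1.0000, 0.0000, 0.0000, 0.0000)
After 1 day: (0.3000, 0.2000, 0.1000, 0.4000)
After 2 days: (0.2900, 0.1300, 0.2000, 0.3800)
After 3 days: (0.2800, 0.1290, 0.1920, 0.3990)
After 4 days: (0.2808, 0.1280, 0.1900, 0.4012)
P(in Hillside after 4 days) = 0.1280

0.1280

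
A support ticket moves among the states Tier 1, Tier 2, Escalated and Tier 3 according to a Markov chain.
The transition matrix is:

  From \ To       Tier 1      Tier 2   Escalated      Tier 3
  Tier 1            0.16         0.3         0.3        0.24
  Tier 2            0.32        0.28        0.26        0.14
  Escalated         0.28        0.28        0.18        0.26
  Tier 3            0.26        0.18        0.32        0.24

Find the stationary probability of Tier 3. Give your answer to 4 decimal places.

0.2189

Let the stationary distribution be π with π = πP and π_1 + π_2 + π_3 + π_4 = 1.
π_1 = 0.16·π_1 + 0.32·π_2 + 0.28·π_3 + 0.26·π_4
π_2 = 0.3·π_1 + 0.28·π_2 + 0.28·π_3 + 0.18·π_4
π_3 = 0.3·π_1 + 0.26·π_2 + 0.18·π_3 + 0.32·π_4
Solving with the normalization constraint gives π = (0.2555, 0.2632, 0.2624, 0.2189).
So the stationary probability of Tier 3 is 0.2189.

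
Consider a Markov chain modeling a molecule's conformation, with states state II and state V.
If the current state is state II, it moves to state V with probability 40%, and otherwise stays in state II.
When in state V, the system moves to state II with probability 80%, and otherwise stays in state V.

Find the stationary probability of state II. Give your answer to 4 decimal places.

Let the stationary distribution be π with π = πP and π_1 + π_2 = 1.
π_1 = 0.6·π_1 + 0.8·π_2
Solving with the normalization constraint gives π = (0.6667, 0.3333).
So the stationary probability of state II is 0.6667.

0.6667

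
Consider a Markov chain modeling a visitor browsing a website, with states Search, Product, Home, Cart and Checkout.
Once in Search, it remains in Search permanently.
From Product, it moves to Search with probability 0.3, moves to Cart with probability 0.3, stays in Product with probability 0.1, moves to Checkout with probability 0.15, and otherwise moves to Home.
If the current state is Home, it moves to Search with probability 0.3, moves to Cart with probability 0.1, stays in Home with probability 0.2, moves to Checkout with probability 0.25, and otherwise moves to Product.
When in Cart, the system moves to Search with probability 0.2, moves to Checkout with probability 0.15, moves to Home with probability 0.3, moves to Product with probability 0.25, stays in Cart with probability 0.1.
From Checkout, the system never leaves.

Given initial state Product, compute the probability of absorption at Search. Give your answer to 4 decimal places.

Let h(s) be the probability of absorption at Search starting from transient state s. Then h(Search) = 1 and h(Checkout) = 0. By first-step analysis:
h(Product) = 0.3·1 + 0.1·h(Product) + 0.15·h(Home) + 0.3·h(Cart) + 0.15·0
h(Home) = 0.3·1 + 0.15·h(Product) + 0.2·h(Home) + 0.1·h(Cart) + 0.25·0
h(Cart) = 0.2·1 + 0.25·h(Product) + 0.3·h(Home) + 0.1·h(Cart) + 0.15·0
Solving: h(Product) = 0.6218, h(Home) = 0.5645, h(Cart) = 0.5831.
Starting from Product, the probability is 0.6218.

0.6218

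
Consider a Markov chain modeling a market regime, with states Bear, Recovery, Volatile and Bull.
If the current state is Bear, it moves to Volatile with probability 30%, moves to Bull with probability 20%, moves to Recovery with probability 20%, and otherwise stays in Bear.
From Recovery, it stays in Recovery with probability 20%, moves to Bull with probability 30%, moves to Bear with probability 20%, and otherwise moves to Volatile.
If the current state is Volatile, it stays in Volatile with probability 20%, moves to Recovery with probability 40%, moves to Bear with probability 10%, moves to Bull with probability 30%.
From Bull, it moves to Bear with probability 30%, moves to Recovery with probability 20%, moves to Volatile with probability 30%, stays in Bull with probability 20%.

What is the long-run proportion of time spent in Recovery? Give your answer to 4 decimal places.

0.2545

Let the stationary distribution be π with π = πP and π_1 + π_2 + π_3 + π_4 = 1.
π_1 = 0.3·π_1 + 0.2·π_2 + 0.1·π_3 + 0.3·π_4
π_2 = 0.2·π_1 + 0.2·π_2 + 0.4·π_3 + 0.2·π_4
π_3 = 0.3·π_1 + 0.3·π_2 + 0.2·π_3 + 0.3·π_4
Solving with the normalization constraint gives π = (0.2200, 0.2545, 0.2727, 0.2527).
So the stationary probability of Recovery is 0.2545.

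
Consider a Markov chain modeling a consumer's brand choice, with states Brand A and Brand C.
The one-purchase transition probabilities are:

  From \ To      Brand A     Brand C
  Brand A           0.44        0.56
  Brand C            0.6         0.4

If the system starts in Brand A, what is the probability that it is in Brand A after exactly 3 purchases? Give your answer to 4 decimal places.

0.5153

Propagate the distribution vector 3 purchases from Brand A.
After 0 purchases: (1.0000, 0.0000)
After 1 purchase: (0.4400, 0.5600)
After 2 purchases: (0.5296, 0.4704)
After 3 purchases: (0.5153, 0.4847)
P(in Brand A after 3 purchases) = 0.5153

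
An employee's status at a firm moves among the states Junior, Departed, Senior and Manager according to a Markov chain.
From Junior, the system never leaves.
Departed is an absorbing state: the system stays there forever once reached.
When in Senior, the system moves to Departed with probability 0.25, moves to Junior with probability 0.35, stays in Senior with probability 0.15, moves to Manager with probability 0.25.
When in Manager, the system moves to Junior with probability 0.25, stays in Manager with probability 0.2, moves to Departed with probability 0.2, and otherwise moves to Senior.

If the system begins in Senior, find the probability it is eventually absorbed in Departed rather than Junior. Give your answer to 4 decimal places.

0.4219

Let h(s) be the probability of absorption at Departed starting from transient state s. Then h(Departed) = 1 and h(Junior) = 0. By first-step analysis:
h(Senior) = 0.35·0 + 0.25·1 + 0.15·h(Senior) + 0.25·h(Manager)
h(Manager) = 0.25·0 + 0.2·1 + 0.35·h(Senior) + 0.2·h(Manager)
Solving: h(Senior) = 0.4219, h(Manager) = 0.4346.
Starting from Senior, the probability is 0.4219.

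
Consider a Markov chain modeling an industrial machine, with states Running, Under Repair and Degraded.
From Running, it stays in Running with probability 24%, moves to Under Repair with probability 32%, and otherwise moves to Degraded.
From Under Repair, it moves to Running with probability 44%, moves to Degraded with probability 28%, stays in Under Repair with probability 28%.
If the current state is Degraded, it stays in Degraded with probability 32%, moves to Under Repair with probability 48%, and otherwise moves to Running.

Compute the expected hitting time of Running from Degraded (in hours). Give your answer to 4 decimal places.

Let t(s) be the expected number of hours to first reach Running from state s, with t(Running) = 0. Conditioning on the first hour:
t(Under Repair) = 1 + 0.28·t(Under Repair) + 0.28·t(Degraded)
t(Degraded) = 1 + 0.48·t(Under Repair) + 0.32·t(Degraded)
Solving: t(Under Repair) = 2.7027, t(Degraded) = 3.3784.
Expected hours from Degraded to Running: 3.3784.

3.3784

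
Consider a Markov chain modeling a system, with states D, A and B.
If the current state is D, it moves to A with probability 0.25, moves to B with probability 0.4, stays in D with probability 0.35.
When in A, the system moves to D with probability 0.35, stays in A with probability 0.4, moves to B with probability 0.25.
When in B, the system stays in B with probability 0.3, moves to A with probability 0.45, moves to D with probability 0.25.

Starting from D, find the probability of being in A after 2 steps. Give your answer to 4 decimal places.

Sum over the intermediate state after 1 step:
P = P(D→D)·P(D→A) + P(D→A)·P(A→A) + P(D→B)·P(B→A)
  = 0.35×0.25 + 0.25×0.4 + 0.4×0.45
  = 0.0875 + 0.1000 + 0.1800 = 0.3675

0.3675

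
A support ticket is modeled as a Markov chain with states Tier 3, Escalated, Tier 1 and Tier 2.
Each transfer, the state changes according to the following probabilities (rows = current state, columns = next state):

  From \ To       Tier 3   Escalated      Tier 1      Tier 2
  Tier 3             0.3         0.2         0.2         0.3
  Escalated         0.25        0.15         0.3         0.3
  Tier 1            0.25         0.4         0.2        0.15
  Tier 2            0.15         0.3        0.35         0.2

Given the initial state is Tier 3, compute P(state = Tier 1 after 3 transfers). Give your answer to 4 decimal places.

Propagate the distribution vector 3 transfers from Tier 3.
After 0 transfers: (1.0000, 0.0000, 0.0000, 0.0000)
After 1 transfer: (0.3000, 0.2000, 0.2000, 0.3000)
After 2 transfers: (0.2350, 0.2600, 0.2650, 0.2400)
After 3 transfers: (0.2378, 0.2640, 0.2620, 0.2363)
P(in Tier 1 after 3 transfers) = 0.2620

0.2620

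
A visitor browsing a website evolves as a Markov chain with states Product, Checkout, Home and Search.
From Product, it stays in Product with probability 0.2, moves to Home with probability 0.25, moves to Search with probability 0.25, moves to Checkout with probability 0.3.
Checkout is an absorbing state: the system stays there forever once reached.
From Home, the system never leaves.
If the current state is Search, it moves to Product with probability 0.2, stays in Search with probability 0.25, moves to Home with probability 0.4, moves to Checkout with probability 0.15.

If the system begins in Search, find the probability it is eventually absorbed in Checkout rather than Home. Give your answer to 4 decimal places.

0.3273

Let h(s) be the probability of absorption at Checkout starting from transient state s. Then h(Checkout) = 1 and h(Home) = 0. By first-step analysis:
h(Product) = 0.2·h(Product) + 0.3·1 + 0.25·0 + 0.25·h(Search)
h(Search) = 0.2·h(Product) + 0.15·1 + 0.4·0 + 0.25·h(Search)
Solving: h(Product) = 0.4773, h(Search) = 0.3273.
Starting from Search, the probability is 0.3273.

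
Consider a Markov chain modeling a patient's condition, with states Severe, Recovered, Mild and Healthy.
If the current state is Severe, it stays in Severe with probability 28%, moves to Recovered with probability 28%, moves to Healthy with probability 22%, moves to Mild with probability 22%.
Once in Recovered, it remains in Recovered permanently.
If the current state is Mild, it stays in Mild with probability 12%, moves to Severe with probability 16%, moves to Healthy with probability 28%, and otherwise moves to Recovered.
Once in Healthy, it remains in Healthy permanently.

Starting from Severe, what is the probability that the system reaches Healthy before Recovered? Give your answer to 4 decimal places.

0.4265

Let h(s) be the probability of absorption at Healthy starting from transient state s. Then h(Healthy) = 1 and h(Recovered) = 0. By first-step analysis:
h(Severe) = 0.28·h(Severe) + 0.28·0 + 0.22·h(Mild) + 0.22·1
h(Mild) = 0.16·h(Severe) + 0.44·0 + 0.12·h(Mild) + 0.28·1
Solving: h(Severe) = 0.4265, h(Mild) = 0.3957.
Starting from Severe, the probability is 0.4265.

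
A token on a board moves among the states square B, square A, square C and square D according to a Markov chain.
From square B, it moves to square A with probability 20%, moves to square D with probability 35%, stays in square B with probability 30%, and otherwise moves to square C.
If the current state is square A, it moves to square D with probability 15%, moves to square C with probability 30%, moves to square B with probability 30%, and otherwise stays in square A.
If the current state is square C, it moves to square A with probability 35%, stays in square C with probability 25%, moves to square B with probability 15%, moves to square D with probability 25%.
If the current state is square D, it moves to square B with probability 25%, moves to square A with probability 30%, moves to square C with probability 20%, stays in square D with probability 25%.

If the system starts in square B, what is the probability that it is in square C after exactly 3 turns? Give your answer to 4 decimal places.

Propagate the distribution vector 3 turns from square B.
After 0 turns: (1.0000, 0.0000, 0.0000, 0.0000)
After 1 turn: (0.3000, 0.2000, 0.1500, 0.3500)
After 2 turns: (0.2600, 0.2675, 0.2125, 0.2600)
After 3 turns: (0.2551, 0.2713, 0.2244, 0.2493)
P(in square C after 3 turns) = 0.2244

0.2244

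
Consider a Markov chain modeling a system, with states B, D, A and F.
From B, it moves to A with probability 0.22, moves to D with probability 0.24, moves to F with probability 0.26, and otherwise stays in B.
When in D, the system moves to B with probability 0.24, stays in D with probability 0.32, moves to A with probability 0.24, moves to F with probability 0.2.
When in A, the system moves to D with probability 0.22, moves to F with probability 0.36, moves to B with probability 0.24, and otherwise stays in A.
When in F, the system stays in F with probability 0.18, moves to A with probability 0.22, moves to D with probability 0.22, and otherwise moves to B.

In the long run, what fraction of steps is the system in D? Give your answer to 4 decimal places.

Let the stationary distribution be π with π = πP and π_1 + π_2 + π_3 + π_4 = 1.
π_1 = 0.28·π_1 + 0.24·π_2 + 0.24·π_3 + 0.38·π_4
π_2 = 0.24·π_1 + 0.32·π_2 + 0.22·π_3 + 0.22·π_4
π_3 = 0.22·π_1 + 0.24·π_2 + 0.18·π_3 + 0.22·π_4
Solving with the normalization constraint gives π = (0.2860, 0.2508, 0.2164, 0.2468).
So the stationary probability of D is 0.2508.

0.2508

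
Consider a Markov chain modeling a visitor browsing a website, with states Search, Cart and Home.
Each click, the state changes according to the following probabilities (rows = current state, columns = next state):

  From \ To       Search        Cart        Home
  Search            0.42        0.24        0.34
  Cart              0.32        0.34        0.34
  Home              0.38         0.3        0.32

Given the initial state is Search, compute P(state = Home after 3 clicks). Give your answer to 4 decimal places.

Propagate the distribution vector 3 clicks from Search.
After 0 clicks: (1.0000, 0.0000, 0.0000)
After 1 click: (0.4200, 0.2400, 0.3400)
After 2 clicks: (0.3824, 0.2844, 0.3332)
After 3 clicks: (0.3782, 0.2884, 0.3333)
P(in Home after 3 clicks) = 0.3333

0.3333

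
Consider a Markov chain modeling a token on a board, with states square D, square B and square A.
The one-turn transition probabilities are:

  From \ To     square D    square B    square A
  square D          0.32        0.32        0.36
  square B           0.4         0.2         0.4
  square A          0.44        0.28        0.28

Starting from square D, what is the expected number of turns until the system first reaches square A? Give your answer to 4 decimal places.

Let t(s) be the expected number of turns to first reach square A from state s, with t(square A) = 0. Conditioning on the first turn:
t(square D) = 1 + 0.32·t(square D) + 0.32·t(square B)
t(square B) = 1 + 0.4·t(square D) + 0.2·t(square B)
Solving: t(square D) = 2.6923, t(square B) = 2.5962.
Expected turns from square D to square A: 2.6923.

2.6923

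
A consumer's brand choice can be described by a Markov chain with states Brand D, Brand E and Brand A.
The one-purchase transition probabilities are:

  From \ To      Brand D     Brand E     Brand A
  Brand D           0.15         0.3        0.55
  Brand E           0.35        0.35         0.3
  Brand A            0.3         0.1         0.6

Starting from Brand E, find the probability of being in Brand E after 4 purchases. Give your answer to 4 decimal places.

0.2090

Propagate the distribution vector 4 purchases from Brand E.
After 0 purchases: (0.0000, 1.0000, 0.0000)
After 1 purchase: (0.3500, 0.3500, 0.3000)
After 2 purchases: (0.2650, 0.2575, 0.4775)
After 3 purchases: (0.2731, 0.2174, 0.5095)
After 4 purchases: (0.2699, 0.2090, 0.5211)
P(in Brand E after 4 purchases) = 0.2090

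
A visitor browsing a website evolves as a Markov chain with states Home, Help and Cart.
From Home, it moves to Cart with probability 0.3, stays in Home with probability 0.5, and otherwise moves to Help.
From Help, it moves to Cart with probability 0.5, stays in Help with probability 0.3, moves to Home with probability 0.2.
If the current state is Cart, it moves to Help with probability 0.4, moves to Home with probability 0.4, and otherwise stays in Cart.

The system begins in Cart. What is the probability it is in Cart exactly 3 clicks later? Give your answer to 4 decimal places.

0.3200

Propagate the distribution vector 3 clicks from Cart.
After 0 clicks: (0.0000, 0.0000, 1.0000)
After 1 click: (0.4000, 0.4000, 0.2000)
After 2 clicks: (0.3600, 0.2800, 0.3600)
After 3 clicks: (0.3800, 0.3000, 0.3200)
P(in Cart after 3 clicks) = 0.3200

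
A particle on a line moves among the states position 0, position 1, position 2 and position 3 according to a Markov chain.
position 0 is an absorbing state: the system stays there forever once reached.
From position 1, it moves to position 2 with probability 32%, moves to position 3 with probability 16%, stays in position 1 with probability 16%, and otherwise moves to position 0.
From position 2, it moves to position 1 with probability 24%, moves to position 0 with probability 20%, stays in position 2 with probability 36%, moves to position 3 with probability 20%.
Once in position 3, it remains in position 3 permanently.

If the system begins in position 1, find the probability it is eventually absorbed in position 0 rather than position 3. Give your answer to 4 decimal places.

Let h(s) be the probability of absorption at position 0 starting from transient state s. Then h(position 0) = 1 and h(position 3) = 0. By first-step analysis:
h(position 1) = 0.36·1 + 0.16·h(position 1) + 0.32·h(position 2) + 0.16·0
h(position 2) = 0.2·1 + 0.24·h(position 1) + 0.36·h(position 2) + 0.2·0
Solving: h(position 1) = 0.6389, h(position 2) = 0.5521.
Starting from position 1, the probability is 0.6389.

0.6389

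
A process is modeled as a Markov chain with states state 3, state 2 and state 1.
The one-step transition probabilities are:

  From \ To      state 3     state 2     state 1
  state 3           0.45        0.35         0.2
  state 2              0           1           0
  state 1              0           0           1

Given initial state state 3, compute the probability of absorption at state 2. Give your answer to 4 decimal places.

0.6364

Let h(s) be the probability of absorption at state 2 starting from transient state s. Then h(state 2) = 1 and h(state 1) = 0. By first-step analysis:
h(state 3) = 0.45·h(state 3) + 0.35·1 + 0.2·0
Solving: h(state 3) = 0.6364.
Starting from state 3, the probability is 0.6364.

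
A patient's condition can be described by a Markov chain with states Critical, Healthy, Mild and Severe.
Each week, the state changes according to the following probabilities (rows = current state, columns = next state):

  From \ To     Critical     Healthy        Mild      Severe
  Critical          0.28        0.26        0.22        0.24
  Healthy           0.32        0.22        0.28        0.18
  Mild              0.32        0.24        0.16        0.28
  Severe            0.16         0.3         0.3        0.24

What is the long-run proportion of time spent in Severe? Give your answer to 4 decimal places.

0.2343

Let the stationary distribution be π with π = πP and π_1 + π_2 + π_3 + π_4 = 1.
π_1 = 0.28·π_1 + 0.32·π_2 + 0.32·π_3 + 0.16·π_4
π_2 = 0.26·π_1 + 0.22·π_2 + 0.24·π_3 + 0.3·π_4
π_3 = 0.22·π_1 + 0.28·π_2 + 0.16·π_3 + 0.3·π_4
Solving with the normalization constraint gives π = (0.2716, 0.2544, 0.2396, 0.2343).
So the stationary probability of Severe is 0.2343.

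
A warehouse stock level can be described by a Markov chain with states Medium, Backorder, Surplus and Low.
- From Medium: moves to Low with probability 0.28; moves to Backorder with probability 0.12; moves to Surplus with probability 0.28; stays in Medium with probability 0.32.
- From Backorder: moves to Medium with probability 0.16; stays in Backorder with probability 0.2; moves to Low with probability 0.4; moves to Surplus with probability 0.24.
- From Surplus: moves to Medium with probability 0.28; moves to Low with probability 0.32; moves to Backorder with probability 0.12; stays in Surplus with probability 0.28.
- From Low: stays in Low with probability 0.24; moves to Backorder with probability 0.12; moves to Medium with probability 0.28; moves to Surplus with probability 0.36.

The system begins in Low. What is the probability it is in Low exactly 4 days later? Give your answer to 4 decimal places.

0.2958

Propagate the distribution vector 4 days from Low.
After 0 days: (0.0000, 0.0000, 0.0000, 1.0000)
After 1 day: (0.2800, 0.1200, 0.3600, 0.2400)
After 2 days: (0.2768, 0.1296, 0.2944, 0.2992)
After 3 days: (0.2755, 0.1304, 0.2988, 0.2954)
After 4 days: (0.2754, 0.1304, 0.2984, 0.2958)
P(in Low after 4 days) = 0.2958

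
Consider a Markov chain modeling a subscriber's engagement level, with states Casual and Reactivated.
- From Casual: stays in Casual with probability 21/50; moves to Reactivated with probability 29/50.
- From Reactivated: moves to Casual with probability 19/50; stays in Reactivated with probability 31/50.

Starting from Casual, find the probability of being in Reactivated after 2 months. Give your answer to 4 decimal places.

Sum over the intermediate state after 1 month:
P = P(Casual→Casual)·P(Casual→Reactivated) + P(Casual→Reactivated)·P(Reactivated→Reactivated)
  = 0.42×0.58 + 0.58×0.62
  = 0.2436 + 0.3596 = 0.6032

0.6032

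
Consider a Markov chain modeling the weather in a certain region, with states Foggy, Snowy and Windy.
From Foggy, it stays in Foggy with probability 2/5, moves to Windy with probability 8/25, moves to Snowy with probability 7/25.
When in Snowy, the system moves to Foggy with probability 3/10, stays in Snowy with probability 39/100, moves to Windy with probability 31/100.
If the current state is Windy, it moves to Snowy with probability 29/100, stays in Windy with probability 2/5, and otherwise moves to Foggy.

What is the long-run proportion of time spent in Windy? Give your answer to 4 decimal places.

0.3444

Let the stationary distribution be π with π = πP and π_1 + π_2 + π_3 = 1.
π_1 = 0.4·π_1 + 0.3·π_2 + 0.31·π_3
π_2 = 0.28·π_1 + 0.39·π_2 + 0.29·π_3
Solving with the normalization constraint gives π = (0.3372, 0.3185, 0.3444).
So the stationary probability of Windy is 0.3444.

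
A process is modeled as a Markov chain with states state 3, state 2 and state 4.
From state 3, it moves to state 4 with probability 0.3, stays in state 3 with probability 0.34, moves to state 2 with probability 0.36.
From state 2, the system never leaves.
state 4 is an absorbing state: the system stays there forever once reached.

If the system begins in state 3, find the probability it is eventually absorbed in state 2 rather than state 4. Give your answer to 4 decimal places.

0.5455

Let h(s) be the probability of absorption at state 2 starting from transient state s. Then h(state 2) = 1 and h(state 4) = 0. By first-step analysis:
h(state 3) = 0.34·h(state 3) + 0.36·1 + 0.3·0
Solving: h(state 3) = 0.5455.
Starting from state 3, the probability is 0.5455.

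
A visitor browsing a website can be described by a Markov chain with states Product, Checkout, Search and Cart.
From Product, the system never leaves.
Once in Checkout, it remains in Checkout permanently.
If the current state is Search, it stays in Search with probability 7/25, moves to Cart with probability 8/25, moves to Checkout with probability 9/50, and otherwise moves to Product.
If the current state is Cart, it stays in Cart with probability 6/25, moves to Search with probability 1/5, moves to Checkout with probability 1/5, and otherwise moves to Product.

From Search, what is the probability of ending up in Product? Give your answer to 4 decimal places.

Let h(s) be the probability of absorption at Product starting from transient state s. Then h(Product) = 1 and h(Checkout) = 0. By first-step analysis:
h(Search) = 0.22·1 + 0.18·0 + 0.28·h(Search) + 0.32·h(Cart)
h(Cart) = 0.36·1 + 0.2·0 + 0.2·h(Search) + 0.24·h(Cart)
Solving: h(Search) = 0.5844, h(Cart) = 0.6275.
Starting from Search, the probability is 0.5844.

0.5844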